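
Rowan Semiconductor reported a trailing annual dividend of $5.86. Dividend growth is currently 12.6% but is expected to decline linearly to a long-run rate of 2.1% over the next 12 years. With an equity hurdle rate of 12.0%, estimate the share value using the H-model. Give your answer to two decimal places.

H-model: P₀ = D₀[(1+g_L) + H(g_S−g_L)]/(r−g_L), with H = 12/2 = 6.
P₀ = 5.86 × [(1+0.021) + 6×(0.126−0.021)] / (0.12−0.021)
   = 5.86 × 1.6510 / 0.099 = 97.7259

$97.73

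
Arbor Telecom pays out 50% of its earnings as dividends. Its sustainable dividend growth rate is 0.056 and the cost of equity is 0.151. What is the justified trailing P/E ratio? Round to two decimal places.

Justified trailing P/E = b(1+g)/(r−g) = 0.50×(1+0.056)/(0.151−0.056) = 5.5579

5.56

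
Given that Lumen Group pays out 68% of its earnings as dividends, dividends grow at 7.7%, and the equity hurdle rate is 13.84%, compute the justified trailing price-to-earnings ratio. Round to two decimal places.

Justified trailing P/E = b(1+g)/(r−g) = 0.68×(1+0.077)/(0.1384−0.077) = 11.9277

11.93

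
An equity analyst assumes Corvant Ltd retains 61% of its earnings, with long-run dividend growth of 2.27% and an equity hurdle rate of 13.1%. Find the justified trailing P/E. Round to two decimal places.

Payout ratio b = 1 − 0.61 = 0.39.
Justified trailing P/E = b(1+g)/(r−g) = 0.39×(1+0.0227)/(0.131−0.0227) = 3.6829

3.68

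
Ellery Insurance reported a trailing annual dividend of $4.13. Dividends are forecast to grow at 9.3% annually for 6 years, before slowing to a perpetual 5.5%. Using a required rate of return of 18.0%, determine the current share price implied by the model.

$41.13

Two-stage DDM. Project D₁…D_6 at 0.093, terminal growth 0.055, discount at r = 0.18.
D_1 = 4.5141
D_2 = 4.9339
D_3 = 5.3928
D_4 = 5.8943
D_5 = 6.4424
D_6 = 7.0416
Terminal value at t=6: TV = D_7/(r−g) = 7.4289/(0.18−0.055) = 59.4311
P₀ = 4.5141/(1+0.18)^1 + 4.9339/(1+0.18)^2 + 5.3928/(1+0.18)^3 + 5.8943/(1+0.18)^4 + 6.4424/(1+0.18)^5 + 7.0416/(1+0.18)^6 + 59.4311/(1+0.18)^6 = 41.1310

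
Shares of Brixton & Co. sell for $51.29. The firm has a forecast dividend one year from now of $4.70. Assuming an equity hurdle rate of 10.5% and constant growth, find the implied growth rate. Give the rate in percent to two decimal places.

1.34%

From P₀ = D₁/(r − g), the implied growth is g = r − D₁/P₀.
g = 0.105 − 4.70/51.29 = 0.105 − 0.09164 = 0.01336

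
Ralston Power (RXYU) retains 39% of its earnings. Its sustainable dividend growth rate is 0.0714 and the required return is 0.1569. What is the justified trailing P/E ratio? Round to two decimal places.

Payout ratio b = 1 − 0.39 = 0.61.
Justified trailing P/E = b(1+g)/(r−g) = 0.61×(1+0.0714)/(0.1569−0.0714) = 7.6439

7.64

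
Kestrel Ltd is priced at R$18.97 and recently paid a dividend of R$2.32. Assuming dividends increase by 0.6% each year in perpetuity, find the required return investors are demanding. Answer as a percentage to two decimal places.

Rearranging the constant-growth DDM: r = D₁/P₀ + g.
D₁ = 2.32 × (1 + 0.006) = 2.3339.
r = 2.3339 / 18.97 + 0.006 = 0.12303 + 0.006 = 0.12903

12.90%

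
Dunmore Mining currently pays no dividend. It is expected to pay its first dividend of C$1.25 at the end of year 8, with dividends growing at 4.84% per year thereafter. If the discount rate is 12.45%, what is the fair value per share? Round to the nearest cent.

Deferred-dividend DDM. At t=7 the remaining stream is a growing perpetuity with first payment D_8 = 1.25.
V_7 = D_8/(r−g) = 1.25/(0.1245−0.0484) = 16.4258
P₀ = V_7/(1+r)^7 = 16.4258/(1+0.1245)^7 = 7.2245

C$7.22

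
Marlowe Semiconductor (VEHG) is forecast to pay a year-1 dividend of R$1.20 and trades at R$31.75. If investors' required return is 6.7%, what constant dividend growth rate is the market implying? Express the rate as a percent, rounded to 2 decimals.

2.92%

From P₀ = D₁/(r − g), the implied growth is g = r − D₁/P₀.
g = 0.067 − 1.20/31.75 = 0.067 − 0.03780 = 0.02920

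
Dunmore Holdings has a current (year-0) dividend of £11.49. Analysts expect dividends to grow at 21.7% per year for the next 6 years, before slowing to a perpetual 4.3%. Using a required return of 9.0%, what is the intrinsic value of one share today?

Two-stage DDM. Project D₁…D_6 at 0.217, terminal growth 0.043, discount at r = 0.09.
D_1 = 13.9833
D_2 = 17.0177
D_3 = 20.7106
D_4 = 25.2047
D_5 = 30.6742
D_6 = 37.3305
Terminal value at t=6: TV = D_7/(r−g) = 38.9357/(0.09−0.043) = 828.4188
P₀ = 13.9833/(1+0.09)^1 + 17.0177/(1+0.09)^2 + 20.7106/(1+0.09)^3 + 25.2047/(1+0.09)^4 + 30.6742/(1+0.09)^5 + 37.3305/(1+0.09)^6 + 828.4188/(1+0.09)^6 = 597.1544

£597.15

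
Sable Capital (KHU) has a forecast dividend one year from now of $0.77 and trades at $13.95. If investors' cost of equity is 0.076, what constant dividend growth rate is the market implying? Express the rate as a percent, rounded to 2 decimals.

From P₀ = D₁/(r − g), the implied growth is g = r − D₁/P₀.
g = 0.076 − 0.77/13.95 = 0.076 − 0.05520 = 0.02080

2.08%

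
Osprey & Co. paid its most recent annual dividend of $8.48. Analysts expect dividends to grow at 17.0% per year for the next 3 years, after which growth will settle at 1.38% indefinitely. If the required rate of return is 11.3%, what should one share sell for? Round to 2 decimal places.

$128.81

Two-stage DDM. Project D₁…D_3 at 0.17, terminal growth 0.0138, discount at r = 0.113.
D_1 = 9.9216
D_2 = 11.6083
D_3 = 13.5817
Terminal value at t=3: TV = D_4/(r−g) = 13.7691/(0.113−0.0138) = 138.8015
P₀ = 9.9216/(1+0.113)^1 + 11.6083/(1+0.113)^2 + 13.5817/(1+0.113)^3 + 138.8015/(1+0.113)^3 = 128.8078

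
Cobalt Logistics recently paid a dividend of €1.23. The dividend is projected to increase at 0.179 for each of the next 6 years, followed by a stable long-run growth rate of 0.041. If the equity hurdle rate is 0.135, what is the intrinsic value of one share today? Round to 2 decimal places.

Two-stage DDM. Project D₁…D_6 at 0.179, terminal growth 0.041, discount at r = 0.135.
D_1 = 1.4502
D_2 = 1.7098
D_3 = 2.0158
D_4 = 2.3766
D_5 = 2.8020
D_6 = 3.3036
Terminal value at t=6: TV = D_7/(r−g) = 3.4391/(0.135−0.041) = 36.5857
P₀ = 1.4502/(1+0.135)^1 + 1.7098/(1+0.135)^2 + 2.0158/(1+0.135)^3 + 2.3766/(1+0.135)^4 + 2.8020/(1+0.135)^5 + 3.3036/(1+0.135)^6 + 36.5857/(1+0.135)^6 = 25.5620

€25.56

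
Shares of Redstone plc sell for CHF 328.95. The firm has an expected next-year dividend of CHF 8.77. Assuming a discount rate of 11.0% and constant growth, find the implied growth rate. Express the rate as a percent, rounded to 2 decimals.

From P₀ = D₁/(r − g), the implied growth is g = r − D₁/P₀.
g = 0.11 − 8.77/328.95 = 0.11 − 0.02666 = 0.08334

8.33%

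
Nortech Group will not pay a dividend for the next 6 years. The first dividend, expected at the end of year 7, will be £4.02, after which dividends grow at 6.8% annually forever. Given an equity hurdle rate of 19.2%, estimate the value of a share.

£11.30

Deferred-dividend DDM. At t=6 the remaining stream is a growing perpetuity with first payment D_7 = 4.02.
V_6 = D_7/(r−g) = 4.02/(0.192−0.068) = 32.4194
P₀ = V_6/(1+r)^6 = 32.4194/(1+0.192)^6 = 11.3018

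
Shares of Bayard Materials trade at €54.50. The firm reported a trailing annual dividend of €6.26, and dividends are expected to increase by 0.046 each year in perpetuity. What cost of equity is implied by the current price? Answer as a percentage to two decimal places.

16.61%

Rearranging the constant-growth DDM: r = D₁/P₀ + g.
D₁ = 6.26 × (1 + 0.046) = 6.5480.
r = 6.5480 / 54.50 + 0.046 = 0.12015 + 0.046 = 0.16615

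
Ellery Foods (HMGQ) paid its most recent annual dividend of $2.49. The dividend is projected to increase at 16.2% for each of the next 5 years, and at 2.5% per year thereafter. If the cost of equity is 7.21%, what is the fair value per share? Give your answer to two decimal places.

$97.01

Two-stage DDM. Project D₁…D_5 at 0.162, terminal growth 0.025, discount at r = 0.0721.
D_1 = 2.8934
D_2 = 3.3621
D_3 = 3.9068
D_4 = 4.5397
D_5 = 5.2751
Terminal value at t=5: TV = D_6/(r−g) = 5.4070/(0.0721−0.025) = 114.7976
P₀ = 2.8934/(1+0.0721)^1 + 3.3621/(1+0.0721)^2 + 3.9068/(1+0.0721)^3 + 4.5397/(1+0.0721)^4 + 5.2751/(1+0.0721)^5 + 114.7976/(1+0.0721)^5 = 97.0055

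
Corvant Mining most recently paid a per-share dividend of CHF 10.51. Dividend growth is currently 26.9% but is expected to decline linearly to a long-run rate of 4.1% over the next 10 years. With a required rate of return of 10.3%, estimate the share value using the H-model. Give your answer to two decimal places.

CHF 369.71

H-model: P₀ = D₀[(1+g_L) + H(g_S−g_L)]/(r−g_L), with H = 10/2 = 5.
P₀ = 10.51 × [(1+0.041) + 5×(0.269−0.041)] / (0.103−0.041)
   = 10.51 × 2.1810 / 0.062 = 369.7147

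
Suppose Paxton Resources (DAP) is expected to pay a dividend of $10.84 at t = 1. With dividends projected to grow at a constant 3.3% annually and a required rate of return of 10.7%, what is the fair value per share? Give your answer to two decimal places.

Gordon growth model: P₀ = D₁/(r − g), with D₁ = 10.84 given directly.
P₀ = 10.8400 / (0.107 − 0.033) = 10.8400 / 0.074 = 146.4865

$146.49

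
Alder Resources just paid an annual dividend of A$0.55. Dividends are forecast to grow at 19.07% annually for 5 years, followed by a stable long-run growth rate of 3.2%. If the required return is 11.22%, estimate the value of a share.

Two-stage DDM. Project D₁…D_5 at 0.1907, terminal growth 0.032, discount at r = 0.1122.
D_1 = 0.6549
D_2 = 0.7798
D_3 = 0.9285
D_4 = 1.1055
D_5 = 1.3164
Terminal value at t=5: TV = D_6/(r−g) = 1.3585/(0.1122−0.032) = 16.9387
P₀ = 0.6549/(1+0.1122)^1 + 0.7798/(1+0.1122)^2 + 0.9285/(1+0.1122)^3 + 1.1055/(1+0.1122)^4 + 1.3164/(1+0.1122)^5 + 16.9387/(1+0.1122)^5 = 13.3433

A$13.34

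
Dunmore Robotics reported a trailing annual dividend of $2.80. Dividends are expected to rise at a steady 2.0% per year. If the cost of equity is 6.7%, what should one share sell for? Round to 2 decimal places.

$60.77

Gordon growth model: P₀ = D₁/(r − g). D₁ = 2.80 × (1 + 0.02) = 2.8560.
P₀ = 2.8560 / (0.067 − 0.02) = 2.8560 / 0.047 = 60.7660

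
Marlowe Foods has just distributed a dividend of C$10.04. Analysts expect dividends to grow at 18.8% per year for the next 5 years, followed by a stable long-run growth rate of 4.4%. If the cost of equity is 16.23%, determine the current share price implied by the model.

Two-stage DDM. Project D₁…D_5 at 0.188, terminal growth 0.044, discount at r = 0.1623.
D_1 = 11.9275
D_2 = 14.1699
D_3 = 16.8338
D_4 = 19.9986
D_5 = 23.7583
Terminal value at t=5: TV = D_6/(r−g) = 24.8037/(0.1623−0.044) = 209.6678
P₀ = 11.9275/(1+0.1623)^1 + 14.1699/(1+0.1623)^2 + 16.8338/(1+0.1623)^3 + 19.9986/(1+0.1623)^4 + 23.7583/(1+0.1623)^5 + 209.6678/(1+0.1623)^5 = 152.4715

C$152.47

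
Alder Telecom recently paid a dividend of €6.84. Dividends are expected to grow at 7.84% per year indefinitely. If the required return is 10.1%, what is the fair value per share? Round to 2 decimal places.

€326.38

Gordon growth model: P₀ = D₁/(r − g). D₁ = 6.84 × (1 + 0.0784) = 7.3763.
P₀ = 7.3763 / (0.101 − 0.0784) = 7.3763 / 0.0226 = 326.3830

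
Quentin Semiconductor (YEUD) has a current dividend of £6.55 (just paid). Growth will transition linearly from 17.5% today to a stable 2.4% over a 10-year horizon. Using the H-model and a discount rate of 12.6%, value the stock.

£114.24

H-model: P₀ = D₀[(1+g_L) + H(g_S−g_L)]/(r−g_L), with H = 10/2 = 5.
P₀ = 6.55 × [(1+0.024) + 5×(0.175−0.024)] / (0.126−0.024)
   = 6.55 × 1.7790 / 0.102 = 114.2397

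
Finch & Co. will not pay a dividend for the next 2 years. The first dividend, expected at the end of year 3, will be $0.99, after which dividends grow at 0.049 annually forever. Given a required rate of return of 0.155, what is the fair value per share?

Deferred-dividend DDM. At t=2 the remaining stream is a growing perpetuity with first payment D_3 = 0.99.
V_2 = D_3/(r−g) = 0.99/(0.155−0.049) = 9.3396
P₀ = V_2/(1+r)^2 = 9.3396/(1+0.155)^2 = 7.0011

$7.00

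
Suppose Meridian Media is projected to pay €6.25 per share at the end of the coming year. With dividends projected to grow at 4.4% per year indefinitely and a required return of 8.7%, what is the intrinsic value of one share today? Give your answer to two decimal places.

Gordon growth model: P₀ = D₁/(r − g), with D₁ = 6.25 given directly.
P₀ = 6.2500 / (0.087 − 0.044) = 6.2500 / 0.043 = 145.3488

€145.35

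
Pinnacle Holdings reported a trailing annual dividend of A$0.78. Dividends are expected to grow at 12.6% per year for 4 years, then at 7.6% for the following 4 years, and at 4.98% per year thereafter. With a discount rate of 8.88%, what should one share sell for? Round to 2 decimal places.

Three-stage DDM. Project D₁…D_8; terminal Gordon value at t=8 with g = 0.0498; discount at r = 0.0888.
D_1 = 0.8783
D_2 = 0.9889
D_3 = 1.1136
D_4 = 1.2539
D_5 = 1.3492
D_6 = 1.4517
D_7 = 1.5620
D_8 = 1.6807
TV_8 = 1.7644/(0.0888−0.0498) = 45.2417
P₀ = Σ Dₜ/(1+r)ᵗ + TV_8/(1+r)^8 = 29.7671

A$29.77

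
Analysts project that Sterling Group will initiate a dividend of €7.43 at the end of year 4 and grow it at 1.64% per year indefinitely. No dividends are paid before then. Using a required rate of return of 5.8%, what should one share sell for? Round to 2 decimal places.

€150.81

Deferred-dividend DDM. At t=3 the remaining stream is a growing perpetuity with first payment D_4 = 7.43.
V_3 = D_4/(r−g) = 7.43/(0.058−0.0164) = 178.6058
P₀ = V_3/(1+r)^3 = 178.6058/(1+0.058)^3 = 150.8129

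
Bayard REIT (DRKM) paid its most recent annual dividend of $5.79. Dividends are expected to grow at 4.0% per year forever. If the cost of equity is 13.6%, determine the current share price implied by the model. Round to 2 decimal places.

Gordon growth model: P₀ = D₁/(r − g). D₁ = 5.79 × (1 + 0.04) = 6.0216.
P₀ = 6.0216 / (0.136 − 0.04) = 6.0216 / 0.096 = 62.7250

$62.73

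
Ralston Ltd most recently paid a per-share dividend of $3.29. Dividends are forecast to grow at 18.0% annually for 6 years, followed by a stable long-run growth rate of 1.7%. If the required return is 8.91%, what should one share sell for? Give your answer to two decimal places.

$101.45

Two-stage DDM. Project D₁…D_6 at 0.18, terminal growth 0.017, discount at r = 0.0891.
D_1 = 3.8822
D_2 = 4.5810
D_3 = 5.4056
D_4 = 6.3786
D_5 = 7.5267
D_6 = 8.8815
Terminal value at t=6: TV = D_7/(r−g) = 9.0325/(0.0891−0.017) = 125.2777
P₀ = 3.8822/(1+0.0891)^1 + 4.5810/(1+0.0891)^2 + 5.4056/(1+0.0891)^3 + 6.3786/(1+0.0891)^4 + 7.5267/(1+0.0891)^5 + 8.8815/(1+0.0891)^6 + 125.2777/(1+0.0891)^6 = 101.4492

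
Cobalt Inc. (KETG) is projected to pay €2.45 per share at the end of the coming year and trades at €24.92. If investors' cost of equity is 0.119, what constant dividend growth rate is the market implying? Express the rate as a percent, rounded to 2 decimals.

From P₀ = D₁/(r − g), the implied growth is g = r − D₁/P₀.
g = 0.119 − 2.45/24.92 = 0.119 − 0.09831 = 0.02069

2.07%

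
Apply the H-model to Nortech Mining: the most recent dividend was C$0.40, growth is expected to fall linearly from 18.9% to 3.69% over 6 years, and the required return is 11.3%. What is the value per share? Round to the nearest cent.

C$7.85

H-model: P₀ = D₀[(1+g_L) + H(g_S−g_L)]/(r−g_L), with H = 6/2 = 3.
P₀ = 0.40 × [(1+0.0369) + 3×(0.189−0.0369)] / (0.113−0.0369)
   = 0.40 × 1.4932 / 0.0761 = 7.8486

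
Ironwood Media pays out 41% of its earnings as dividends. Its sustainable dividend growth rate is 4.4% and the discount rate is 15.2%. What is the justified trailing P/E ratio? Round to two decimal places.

3.96

Justified trailing P/E = b(1+g)/(r−g) = 0.41×(1+0.044)/(0.152−0.044) = 3.9633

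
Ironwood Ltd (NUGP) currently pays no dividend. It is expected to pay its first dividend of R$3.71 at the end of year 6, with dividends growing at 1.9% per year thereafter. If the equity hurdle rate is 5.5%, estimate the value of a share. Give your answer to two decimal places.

Deferred-dividend DDM. At t=5 the remaining stream is a growing perpetuity with first payment D_6 = 3.71.
V_5 = D_6/(r−g) = 3.71/(0.055−0.019) = 103.0556
P₀ = V_5/(1+r)^5 = 103.0556/(1+0.055)^5 = 78.8513

R$78.85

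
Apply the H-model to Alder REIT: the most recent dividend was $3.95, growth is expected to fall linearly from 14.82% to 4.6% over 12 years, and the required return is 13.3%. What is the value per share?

H-model: P₀ = D₀[(1+g_L) + H(g_S−g_L)]/(r−g_L), with H = 12/2 = 6.
P₀ = 3.95 × [(1+0.046) + 6×(0.1482−0.046)] / (0.133−0.046)
   = 3.95 × 1.6592 / 0.087 = 75.3315

$75.33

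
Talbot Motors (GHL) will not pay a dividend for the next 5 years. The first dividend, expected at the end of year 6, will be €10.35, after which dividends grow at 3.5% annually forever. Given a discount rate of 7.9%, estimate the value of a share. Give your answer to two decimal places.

€160.83

Deferred-dividend DDM. At t=5 the remaining stream is a growing perpetuity with first payment D_6 = 10.35.
V_5 = D_6/(r−g) = 10.35/(0.079−0.035) = 235.2273
P₀ = V_5/(1+r)^5 = 235.2273/(1+0.079)^5 = 160.8350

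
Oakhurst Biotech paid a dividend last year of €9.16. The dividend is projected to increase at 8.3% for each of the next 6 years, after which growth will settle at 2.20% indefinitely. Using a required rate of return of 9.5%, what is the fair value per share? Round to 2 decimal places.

Two-stage DDM. Project D₁…D_6 at 0.083, terminal growth 0.022, discount at r = 0.095.
D_1 = 9.9203
D_2 = 10.7437
D_3 = 11.6354
D_4 = 12.6011
D_5 = 13.6470
D_6 = 14.7797
Terminal value at t=6: TV = D_7/(r−g) = 15.1049/(0.095−0.022) = 206.9161
P₀ = 9.9203/(1+0.095)^1 + 10.7437/(1+0.095)^2 + 11.6354/(1+0.095)^3 + 12.6011/(1+0.095)^4 + 13.6470/(1+0.095)^5 + 14.7797/(1+0.095)^6 + 206.9161/(1+0.095)^6 = 172.9255

€172.93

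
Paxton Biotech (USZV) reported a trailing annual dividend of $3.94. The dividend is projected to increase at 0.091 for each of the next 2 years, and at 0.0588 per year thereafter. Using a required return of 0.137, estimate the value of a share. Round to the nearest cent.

$56.53

Two-stage DDM. Project D₁…D_2 at 0.091, terminal growth 0.0588, discount at r = 0.137.
D_1 = 4.2985
D_2 = 4.6897
Terminal value at t=2: TV = D_3/(r−g) = 4.9655/(0.137−0.0588) = 63.4970
P₀ = 4.2985/(1+0.137)^1 + 4.6897/(1+0.137)^2 + 63.4970/(1+0.137)^2 = 56.5253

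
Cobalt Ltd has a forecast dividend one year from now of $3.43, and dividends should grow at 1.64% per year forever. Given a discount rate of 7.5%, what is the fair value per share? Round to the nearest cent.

$58.53

Gordon growth model: P₀ = D₁/(r − g), with D₁ = 3.43 given directly.
P₀ = 3.4300 / (0.075 − 0.0164) = 3.4300 / 0.0586 = 58.5324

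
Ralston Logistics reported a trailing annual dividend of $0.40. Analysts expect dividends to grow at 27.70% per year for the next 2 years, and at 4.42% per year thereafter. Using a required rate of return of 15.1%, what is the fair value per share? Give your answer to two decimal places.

$5.75

Two-stage DDM. Project D₁…D_2 at 0.277, terminal growth 0.0442, discount at r = 0.151.
D_1 = 0.5108
D_2 = 0.6523
Terminal value at t=2: TV = D_3/(r−g) = 0.6811/(0.151−0.0442) = 6.3776
P₀ = 0.5108/(1+0.151)^1 + 0.6523/(1+0.151)^2 + 6.3776/(1+0.151)^2 = 5.7501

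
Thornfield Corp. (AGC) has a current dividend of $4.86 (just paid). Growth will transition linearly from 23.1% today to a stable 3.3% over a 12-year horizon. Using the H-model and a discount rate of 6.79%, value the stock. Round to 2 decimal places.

H-model: P₀ = D₀[(1+g_L) + H(g_S−g_L)]/(r−g_L), with H = 12/2 = 6.
P₀ = 4.86 × [(1+0.033) + 6×(0.231−0.033)] / (0.0679−0.033)
   = 4.86 × 2.2210 / 0.0349 = 309.2854

$309.29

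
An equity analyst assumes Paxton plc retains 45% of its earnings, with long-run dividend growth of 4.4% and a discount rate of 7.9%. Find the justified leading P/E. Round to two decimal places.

15.71

Payout ratio b = 1 − 0.45 = 0.55.
Justified leading P/E = b/(r−g) = 0.55/(0.079−0.044) = 15.7143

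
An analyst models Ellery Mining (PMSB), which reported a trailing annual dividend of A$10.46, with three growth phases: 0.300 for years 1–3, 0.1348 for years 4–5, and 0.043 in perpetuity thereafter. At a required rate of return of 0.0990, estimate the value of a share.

Three-stage DDM. Project D₁…D_5; terminal Gordon value at t=5 with g = 0.043; discount at r = 0.099.
D_1 = 13.5980
D_2 = 17.6774
D_3 = 22.9806
D_4 = 26.0784
D_5 = 29.5938
TV_5 = 30.8663/(0.099−0.043) = 551.1841
P₀ = Σ Dₜ/(1+r)ᵗ + TV_5/(1+r)^5 = 424.4598

A$424.46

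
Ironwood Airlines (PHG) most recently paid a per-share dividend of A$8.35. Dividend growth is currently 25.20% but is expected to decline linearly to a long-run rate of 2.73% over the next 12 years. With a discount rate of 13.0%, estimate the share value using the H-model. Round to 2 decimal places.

A$193.14

H-model: P₀ = D₀[(1+g_L) + H(g_S−g_L)]/(r−g_L), with H = 12/2 = 6.
P₀ = 8.35 × [(1+0.0273) + 6×(0.252−0.0273)] / (0.13−0.0273)
   = 8.35 × 2.3755 / 0.1027 = 193.1395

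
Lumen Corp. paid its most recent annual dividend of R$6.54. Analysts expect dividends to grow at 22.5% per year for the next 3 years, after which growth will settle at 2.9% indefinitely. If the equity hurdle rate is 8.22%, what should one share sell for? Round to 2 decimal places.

Two-stage DDM. Project D₁…D_3 at 0.225, terminal growth 0.029, discount at r = 0.0822.
D_1 = 8.0115
D_2 = 9.8141
D_3 = 12.0223
Terminal value at t=3: TV = D_4/(r−g) = 12.3709/(0.0822−0.029) = 232.5358
P₀ = 8.0115/(1+0.0822)^1 + 9.8141/(1+0.0822)^2 + 12.0223/(1+0.0822)^3 + 232.5358/(1+0.0822)^3 = 208.7393

R$208.74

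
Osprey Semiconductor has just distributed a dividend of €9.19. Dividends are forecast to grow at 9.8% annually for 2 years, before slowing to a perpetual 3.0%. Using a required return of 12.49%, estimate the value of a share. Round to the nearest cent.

€112.76

Two-stage DDM. Project D₁…D_2 at 0.098, terminal growth 0.03, discount at r = 0.1249.
D_1 = 10.0906
D_2 = 11.0795
Terminal value at t=2: TV = D_3/(r−g) = 11.4119/(0.1249−0.03) = 120.2517
P₀ = 10.0906/(1+0.1249)^1 + 11.0795/(1+0.1249)^2 + 120.2517/(1+0.1249)^2 = 112.7565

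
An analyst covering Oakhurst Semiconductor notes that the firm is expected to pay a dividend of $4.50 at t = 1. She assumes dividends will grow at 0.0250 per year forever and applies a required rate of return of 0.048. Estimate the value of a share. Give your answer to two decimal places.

$195.65

Gordon growth model: P₀ = D₁/(r − g), with D₁ = 4.50 given directly.
P₀ = 4.5000 / (0.048 − 0.025) = 4.5000 / 0.023 = 195.6522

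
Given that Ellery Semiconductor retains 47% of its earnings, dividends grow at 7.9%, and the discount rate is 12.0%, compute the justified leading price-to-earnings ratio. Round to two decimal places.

Payout ratio b = 1 − 0.47 = 0.53.
Justified leading P/E = b/(r−g) = 0.53/(0.12−0.079) = 12.9268

12.93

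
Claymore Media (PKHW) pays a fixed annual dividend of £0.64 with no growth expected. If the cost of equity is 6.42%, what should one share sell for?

£9.97

Zero-growth DDM (perpetuity): P₀ = D/r = 0.64 / 0.0642 = 9.9688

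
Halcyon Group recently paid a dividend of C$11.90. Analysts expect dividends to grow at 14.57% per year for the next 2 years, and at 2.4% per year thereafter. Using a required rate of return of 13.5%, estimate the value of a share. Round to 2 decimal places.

C$136.00

Two-stage DDM. Project D₁…D_2 at 0.1457, terminal growth 0.024, discount at r = 0.135.
D_1 = 13.6338
D_2 = 15.6203
Terminal value at t=2: TV = D_3/(r−g) = 15.9952/(0.135−0.024) = 144.1006
P₀ = 13.6338/(1+0.135)^1 + 15.6203/(1+0.135)^2 + 144.1006/(1+0.135)^2 = 135.9974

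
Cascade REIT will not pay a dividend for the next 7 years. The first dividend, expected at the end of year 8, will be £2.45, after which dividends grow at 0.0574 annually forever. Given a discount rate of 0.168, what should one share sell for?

£7.47

Deferred-dividend DDM. At t=7 the remaining stream is a growing perpetuity with first payment D_8 = 2.45.
V_7 = D_8/(r−g) = 2.45/(0.168−0.0574) = 22.1519
P₀ = V_7/(1+r)^7 = 22.1519/(1+0.168)^7 = 7.4698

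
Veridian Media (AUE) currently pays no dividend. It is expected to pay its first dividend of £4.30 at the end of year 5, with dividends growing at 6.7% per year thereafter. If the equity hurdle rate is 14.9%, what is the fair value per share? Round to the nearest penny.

Deferred-dividend DDM. At t=4 the remaining stream is a growing perpetuity with first payment D_5 = 4.30.
V_4 = D_5/(r−g) = 4.30/(0.149−0.067) = 52.4390
P₀ = V_4/(1+r)^4 = 52.4390/(1+0.149)^4 = 30.0867

£30.09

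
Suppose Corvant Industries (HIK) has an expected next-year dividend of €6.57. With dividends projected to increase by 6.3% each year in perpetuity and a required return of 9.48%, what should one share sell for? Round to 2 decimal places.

Gordon growth model: P₀ = D₁/(r − g), with D₁ = 6.57 given directly.
P₀ = 6.5700 / (0.0948 − 0.063) = 6.5700 / 0.0318 = 206.6038

€206.60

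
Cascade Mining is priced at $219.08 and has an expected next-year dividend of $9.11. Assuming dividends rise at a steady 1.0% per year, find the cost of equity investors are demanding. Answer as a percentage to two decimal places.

Rearranging the constant-growth DDM: r = D₁/P₀ + g.
r = 9.1100 / 219.08 + 0.01 = 0.04158 + 0.01 = 0.05158

5.16%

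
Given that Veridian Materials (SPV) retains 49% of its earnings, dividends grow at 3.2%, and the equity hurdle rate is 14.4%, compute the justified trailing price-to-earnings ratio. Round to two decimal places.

Payout ratio b = 1 − 0.49 = 0.51.
Justified trailing P/E = b(1+g)/(r−g) = 0.51×(1+0.032)/(0.144−0.032) = 4.6993

4.70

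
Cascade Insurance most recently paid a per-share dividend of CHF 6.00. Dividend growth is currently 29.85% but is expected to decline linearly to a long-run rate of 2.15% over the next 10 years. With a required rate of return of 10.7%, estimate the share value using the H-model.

CHF 168.88

H-model: P₀ = D₀[(1+g_L) + H(g_S−g_L)]/(r−g_L), with H = 10/2 = 5.
P₀ = 6.00 × [(1+0.0215) + 5×(0.2985−0.0215)] / (0.107−0.0215)
   = 6.00 × 2.4065 / 0.0855 = 168.8772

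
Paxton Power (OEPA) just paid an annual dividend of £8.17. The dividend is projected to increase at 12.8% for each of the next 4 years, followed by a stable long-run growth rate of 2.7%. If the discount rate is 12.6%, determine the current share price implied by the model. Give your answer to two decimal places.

Two-stage DDM. Project D₁…D_4 at 0.128, terminal growth 0.027, discount at r = 0.126.
D_1 = 9.2158
D_2 = 10.3954
D_3 = 11.7260
D_4 = 13.2269
Terminal value at t=4: TV = D_5/(r−g) = 13.5840/(0.126−0.027) = 137.2125
P₀ = 9.2158/(1+0.126)^1 + 10.3954/(1+0.126)^2 + 11.7260/(1+0.126)^3 + 13.2269/(1+0.126)^4 + 137.2125/(1+0.126)^4 = 118.1826

£118.18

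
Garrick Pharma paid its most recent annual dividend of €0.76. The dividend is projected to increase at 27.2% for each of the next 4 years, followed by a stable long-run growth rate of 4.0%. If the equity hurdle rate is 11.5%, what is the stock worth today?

Two-stage DDM. Project D₁…D_4 at 0.272, terminal growth 0.04, discount at r = 0.115.
D_1 = 0.9667
D_2 = 1.2297
D_3 = 1.5641
D_4 = 1.9896
Terminal value at t=4: TV = D_5/(r−g) = 2.0692/(0.115−0.04) = 27.5889
P₀ = 0.9667/(1+0.115)^1 + 1.2297/(1+0.115)^2 + 1.5641/(1+0.115)^3 + 1.9896/(1+0.115)^4 + 27.5889/(1+0.115)^4 = 22.1216

€22.12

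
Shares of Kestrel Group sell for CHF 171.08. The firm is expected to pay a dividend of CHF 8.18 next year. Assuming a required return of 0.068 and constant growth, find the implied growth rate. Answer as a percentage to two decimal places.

From P₀ = D₁/(r − g), the implied growth is g = r − D₁/P₀.
g = 0.068 − 8.18/171.08 = 0.068 − 0.04781 = 0.02019

2.02%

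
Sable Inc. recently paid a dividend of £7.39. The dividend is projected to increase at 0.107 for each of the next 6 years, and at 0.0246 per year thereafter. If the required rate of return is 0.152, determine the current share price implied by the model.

Two-stage DDM. Project D₁…D_6 at 0.107, terminal growth 0.0246, discount at r = 0.152.
D_1 = 8.1807
D_2 = 9.0561
D_3 = 10.0251
D_4 = 11.0977
D_5 = 12.2852
D_6 = 13.5997
Terminal value at t=6: TV = D_7/(r−g) = 13.9343/(0.152−0.0246) = 109.3742
P₀ = 8.1807/(1+0.152)^1 + 9.0561/(1+0.152)^2 + 10.0251/(1+0.152)^3 + 11.0977/(1+0.152)^4 + 12.2852/(1+0.152)^5 + 13.5997/(1+0.152)^6 + 109.3742/(1+0.152)^6 = 85.4526

£85.45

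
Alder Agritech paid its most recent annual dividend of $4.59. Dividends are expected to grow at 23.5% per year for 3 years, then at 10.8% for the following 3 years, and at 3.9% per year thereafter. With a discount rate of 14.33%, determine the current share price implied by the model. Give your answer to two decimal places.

Three-stage DDM. Project D₁…D_6; terminal Gordon value at t=6 with g = 0.039; discount at r = 0.1433.
D_1 = 5.6686
D_2 = 7.0008
D_3 = 8.6460
D_4 = 9.5797
D_5 = 10.6143
D_6 = 11.7607
TV_6 = 12.2194/(0.1433−0.039) = 117.1559
P₀ = Σ Dₜ/(1+r)ᵗ + TV_6/(1+r)^6 = 84.8626

$84.86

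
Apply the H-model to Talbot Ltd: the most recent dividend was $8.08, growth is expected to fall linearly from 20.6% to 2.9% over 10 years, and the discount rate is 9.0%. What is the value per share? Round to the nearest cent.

$253.53

H-model: P₀ = D₀[(1+g_L) + H(g_S−g_L)]/(r−g_L), with H = 10/2 = 5.
P₀ = 8.08 × [(1+0.029) + 5×(0.206−0.029)] / (0.09−0.029)
   = 8.08 × 1.9140 / 0.061 = 253.5266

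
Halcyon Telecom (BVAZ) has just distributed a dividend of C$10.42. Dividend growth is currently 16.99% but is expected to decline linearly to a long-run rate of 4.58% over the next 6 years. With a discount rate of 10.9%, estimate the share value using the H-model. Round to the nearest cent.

H-model: P₀ = D₀[(1+g_L) + H(g_S−g_L)]/(r−g_L), with H = 6/2 = 3.
P₀ = 10.42 × [(1+0.0458) + 3×(0.1699−0.0458)] / (0.109−0.0458)
   = 10.42 × 1.4181 / 0.0632 = 233.8070

C$233.81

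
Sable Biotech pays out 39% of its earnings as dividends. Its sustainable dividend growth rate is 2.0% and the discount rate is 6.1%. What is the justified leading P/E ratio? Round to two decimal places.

9.51

Justified leading P/E = b/(r−g) = 0.39/(0.061−0.02) = 9.5122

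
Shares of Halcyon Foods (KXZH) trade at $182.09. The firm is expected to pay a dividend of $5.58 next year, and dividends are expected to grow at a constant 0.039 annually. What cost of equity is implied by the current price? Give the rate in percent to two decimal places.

6.96%

Rearranging the constant-growth DDM: r = D₁/P₀ + g.
r = 5.5800 / 182.09 + 0.039 = 0.03064 + 0.039 = 0.06964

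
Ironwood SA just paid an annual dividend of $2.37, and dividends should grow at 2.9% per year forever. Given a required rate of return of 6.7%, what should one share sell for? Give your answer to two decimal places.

$64.18

Gordon growth model: P₀ = D₁/(r − g). D₁ = 2.37 × (1 + 0.029) = 2.4387.
P₀ = 2.4387 / (0.067 − 0.029) = 2.4387 / 0.038 = 64.1771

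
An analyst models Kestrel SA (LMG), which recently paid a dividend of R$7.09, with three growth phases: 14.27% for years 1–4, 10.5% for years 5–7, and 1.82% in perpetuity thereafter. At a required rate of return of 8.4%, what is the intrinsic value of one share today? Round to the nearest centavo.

Three-stage DDM. Project D₁…D_7; terminal Gordon value at t=7 with g = 0.0182; discount at r = 0.084.
D_1 = 8.1017
D_2 = 9.2579
D_3 = 10.5790
D_4 = 12.0886
D_5 = 13.3579
D_6 = 14.7605
D_7 = 16.3103
TV_7 = 16.6071/(0.084−0.0182) = 252.3883
P₀ = Σ Dₜ/(1+r)ᵗ + TV_7/(1+r)^7 = 203.2130

R$203.21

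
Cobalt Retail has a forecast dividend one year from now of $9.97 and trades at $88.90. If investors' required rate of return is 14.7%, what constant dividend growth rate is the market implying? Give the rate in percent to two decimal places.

From P₀ = D₁/(r − g), the implied growth is g = r − D₁/P₀.
g = 0.147 − 9.97/88.90 = 0.147 − 0.11215 = 0.03485

3.49%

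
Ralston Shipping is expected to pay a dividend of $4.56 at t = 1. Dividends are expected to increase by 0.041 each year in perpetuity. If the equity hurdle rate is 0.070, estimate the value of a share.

Gordon growth model: P₀ = D₁/(r − g), with D₁ = 4.56 given directly.
P₀ = 4.5600 / (0.07 − 0.041) = 4.5600 / 0.029 = 157.2414

$157.24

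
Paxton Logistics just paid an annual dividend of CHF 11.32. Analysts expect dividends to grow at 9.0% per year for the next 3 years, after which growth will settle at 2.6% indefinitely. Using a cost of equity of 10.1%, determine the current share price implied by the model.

Two-stage DDM. Project D₁…D_3 at 0.09, terminal growth 0.026, discount at r = 0.101.
D_1 = 12.3388
D_2 = 13.4493
D_3 = 14.6597
Terminal value at t=3: TV = D_4/(r−g) = 15.0409/(0.101−0.026) = 200.5451
P₀ = 12.3388/(1+0.101)^1 + 13.4493/(1+0.101)^2 + 14.6597/(1+0.101)^3 + 200.5451/(1+0.101)^3 = 183.5482

CHF 183.55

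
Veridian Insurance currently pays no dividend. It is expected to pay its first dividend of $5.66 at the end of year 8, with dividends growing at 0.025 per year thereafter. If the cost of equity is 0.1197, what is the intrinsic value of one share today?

Deferred-dividend DDM. At t=7 the remaining stream is a growing perpetuity with first payment D_8 = 5.66.
V_7 = D_8/(r−g) = 5.66/(0.1197−0.025) = 59.7677
P₀ = V_7/(1+r)^7 = 59.7677/(1+0.1197)^7 = 27.0866

$27.09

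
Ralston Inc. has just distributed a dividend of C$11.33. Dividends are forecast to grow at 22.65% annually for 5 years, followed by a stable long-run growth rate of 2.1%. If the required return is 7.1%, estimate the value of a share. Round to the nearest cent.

Two-stage DDM. Project D₁…D_5 at 0.2265, terminal growth 0.021, discount at r = 0.071.
D_1 = 13.8962
D_2 = 17.0437
D_3 = 20.9042
D_4 = 25.6389
D_5 = 31.4462
Terminal value at t=5: TV = D_6/(r−g) = 32.1065/(0.071−0.021) = 642.1307
P₀ = 13.8962/(1+0.071)^1 + 17.0437/(1+0.071)^2 + 20.9042/(1+0.071)^3 + 25.6389/(1+0.071)^4 + 31.4462/(1+0.071)^5 + 642.1307/(1+0.071)^5 = 542.3501

C$542.35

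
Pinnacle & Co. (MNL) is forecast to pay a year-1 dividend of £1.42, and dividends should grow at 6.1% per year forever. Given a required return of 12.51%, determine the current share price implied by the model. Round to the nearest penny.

£22.15

Gordon growth model: P₀ = D₁/(r − g), with D₁ = 1.42 given directly.
P₀ = 1.4200 / (0.1251 − 0.061) = 1.4200 / 0.0641 = 22.1529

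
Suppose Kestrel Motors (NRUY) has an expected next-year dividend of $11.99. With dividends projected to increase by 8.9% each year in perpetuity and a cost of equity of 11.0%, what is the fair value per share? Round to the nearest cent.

Gordon growth model: P₀ = D₁/(r − g), with D₁ = 11.99 given directly.
P₀ = 11.9900 / (0.11 − 0.089) = 11.9900 / 0.021 = 570.9524

$570.95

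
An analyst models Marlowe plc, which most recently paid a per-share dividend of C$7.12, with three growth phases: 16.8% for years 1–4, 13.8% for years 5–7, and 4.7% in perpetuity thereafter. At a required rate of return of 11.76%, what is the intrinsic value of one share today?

C$191.25

Three-stage DDM. Project D₁…D_7; terminal Gordon value at t=7 with g = 0.047; discount at r = 0.1176.
D_1 = 8.3162
D_2 = 9.7133
D_3 = 11.3451
D_4 = 13.2511
D_5 = 15.0797
D_6 = 17.1607
D_7 = 19.5289
TV_7 = 20.4468/(0.1176−0.047) = 289.6144
P₀ = Σ Dₜ/(1+r)ᵗ + TV_7/(1+r)^7 = 191.2511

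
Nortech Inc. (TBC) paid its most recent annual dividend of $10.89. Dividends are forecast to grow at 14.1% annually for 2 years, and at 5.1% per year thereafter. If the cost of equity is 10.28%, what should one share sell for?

Two-stage DDM. Project D₁…D_2 at 0.141, terminal growth 0.051, discount at r = 0.1028.
D_1 = 12.4255
D_2 = 14.1775
Terminal value at t=2: TV = D_3/(r−g) = 14.9005/(0.1028−0.051) = 287.6551
P₀ = 12.4255/(1+0.1028)^1 + 14.1775/(1+0.1028)^2 + 287.6551/(1+0.1028)^2 = 259.4506

$259.45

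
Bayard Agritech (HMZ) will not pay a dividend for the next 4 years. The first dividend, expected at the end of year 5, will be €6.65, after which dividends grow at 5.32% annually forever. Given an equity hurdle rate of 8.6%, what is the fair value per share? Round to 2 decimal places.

€145.76

Deferred-dividend DDM. At t=4 the remaining stream is a growing perpetuity with first payment D_5 = 6.65.
V_4 = D_5/(r−g) = 6.65/(0.086−0.0532) = 202.7439
P₀ = V_4/(1+r)^4 = 202.7439/(1+0.086)^4 = 145.7567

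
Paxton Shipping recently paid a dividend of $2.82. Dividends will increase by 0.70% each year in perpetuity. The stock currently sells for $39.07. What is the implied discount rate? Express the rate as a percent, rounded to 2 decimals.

Rearranging the constant-growth DDM: r = D₁/P₀ + g.
D₁ = 2.82 × (1 + 0.007) = 2.8397.
r = 2.8397 / 39.07 + 0.007 = 0.07268 + 0.007 = 0.07968

7.97%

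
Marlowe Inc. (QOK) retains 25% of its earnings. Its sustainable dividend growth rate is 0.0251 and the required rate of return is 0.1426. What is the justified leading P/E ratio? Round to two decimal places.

6.38

Payout ratio b = 1 − 0.25 = 0.75.
Justified leading P/E = b/(r−g) = 0.75/(0.1426−0.0251) = 6.3830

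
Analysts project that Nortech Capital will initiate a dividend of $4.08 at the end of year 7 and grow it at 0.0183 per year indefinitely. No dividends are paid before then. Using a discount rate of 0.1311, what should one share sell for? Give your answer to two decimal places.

Deferred-dividend DDM. At t=6 the remaining stream is a growing perpetuity with first payment D_7 = 4.08.
V_6 = D_7/(r−g) = 4.08/(0.1311−0.0183) = 36.1702
P₀ = V_6/(1+r)^6 = 36.1702/(1+0.1311)^6 = 17.2721

$17.27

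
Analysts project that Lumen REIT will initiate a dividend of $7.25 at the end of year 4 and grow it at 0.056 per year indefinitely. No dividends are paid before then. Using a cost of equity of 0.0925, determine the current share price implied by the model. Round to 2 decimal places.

$152.33

Deferred-dividend DDM. At t=3 the remaining stream is a growing perpetuity with first payment D_4 = 7.25.
V_3 = D_4/(r−g) = 7.25/(0.0925−0.056) = 198.6301
P₀ = V_3/(1+r)^3 = 198.6301/(1+0.0925)^3 = 152.3284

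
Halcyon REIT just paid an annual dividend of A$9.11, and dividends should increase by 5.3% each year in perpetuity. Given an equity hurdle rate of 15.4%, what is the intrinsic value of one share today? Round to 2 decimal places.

Gordon growth model: P₀ = D₁/(r − g). D₁ = 9.11 × (1 + 0.053) = 9.5928.
P₀ = 9.5928 / (0.154 − 0.053) = 9.5928 / 0.101 = 94.9785

A$94.98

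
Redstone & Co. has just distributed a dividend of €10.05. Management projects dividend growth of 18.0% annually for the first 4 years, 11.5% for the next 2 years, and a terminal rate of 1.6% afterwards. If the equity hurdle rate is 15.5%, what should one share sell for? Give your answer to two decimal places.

€137.78

Three-stage DDM. Project D₁…D_6; terminal Gordon value at t=6 with g = 0.016; discount at r = 0.155.
D_1 = 11.8590
D_2 = 13.9936
D_3 = 16.5125
D_4 = 19.4847
D_5 = 21.7255
D_6 = 24.2239
TV_6 = 24.6115/(0.155−0.016) = 177.0609
P₀ = Σ Dₜ/(1+r)ᵗ + TV_6/(1+r)^6 = 137.7775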